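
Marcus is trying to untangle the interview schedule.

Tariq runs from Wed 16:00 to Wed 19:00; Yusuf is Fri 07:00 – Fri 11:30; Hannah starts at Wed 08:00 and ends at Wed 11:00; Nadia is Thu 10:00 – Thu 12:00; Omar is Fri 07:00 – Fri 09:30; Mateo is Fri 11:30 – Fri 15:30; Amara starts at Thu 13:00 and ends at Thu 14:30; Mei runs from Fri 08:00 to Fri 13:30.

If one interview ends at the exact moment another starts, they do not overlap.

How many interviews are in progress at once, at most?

Sweep the timeline, counting +1 at each start and −1 at each end (ends before starts at a tie):
Wed 08:00 start Hannah → 1
Wed 11:00 end Hannah → 0
Wed 16:00 start Tariq → 1
Wed 19:00 end Tariq → 0
Thu 10:00 start Nadia → 1
Thu 12:00 end Nadia → 0
Thu 13:00 start Amara → 1
Thu 14:30 end Amara → 0
Fri 07:00 start Omar → 1
Fri 07:00 start Yusuf → 2
Fri 08:00 start Mei → 3
Fri 09:30 end Omar → 2
Fri 11:30 end Yusuf → 1
Fri 11:30 start Mateo → 2
Fri 13:30 end Mei → 1
Fri 15:30 end Mateo → 0
Peak is 3, at Fri 08:00 (Mei, Omar, Yusuf).

3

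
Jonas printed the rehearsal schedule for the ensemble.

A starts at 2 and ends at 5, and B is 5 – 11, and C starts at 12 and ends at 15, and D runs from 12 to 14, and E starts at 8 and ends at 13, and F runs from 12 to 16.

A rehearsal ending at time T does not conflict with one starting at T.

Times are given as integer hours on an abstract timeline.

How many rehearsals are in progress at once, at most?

4

Sort all start/end points and keep a running count:
2 start A → 1
5 end A → 0
5 start B → 1
8 start E → 2
11 end B → 1
12 start C → 2
12 start D → 3
12 start F → 4
13 end E → 3
14 end D → 2
15 end C → 1
16 end F → 0
Peak is 4, at 12 (C, D, E, F).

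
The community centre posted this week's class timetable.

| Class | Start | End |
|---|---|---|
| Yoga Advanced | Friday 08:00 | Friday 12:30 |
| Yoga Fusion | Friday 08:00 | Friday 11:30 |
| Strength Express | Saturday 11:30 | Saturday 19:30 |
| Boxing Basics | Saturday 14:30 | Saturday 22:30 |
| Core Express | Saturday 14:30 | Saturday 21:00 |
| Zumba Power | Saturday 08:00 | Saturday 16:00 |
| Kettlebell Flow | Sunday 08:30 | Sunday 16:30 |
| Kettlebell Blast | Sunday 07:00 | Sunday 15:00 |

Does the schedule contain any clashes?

Yes

Sorted by start: Yoga Advanced, Yoga Fusion, Zumba Power, Strength Express, Boxing Basics, Core Express, Kettlebell Blast, Kettlebell Flow.
Yoga Fusion starts before Yoga Advanced ends → Yoga Advanced and Yoga Fusion overlap.
That's a conflict, so the schedule is not conflict-free.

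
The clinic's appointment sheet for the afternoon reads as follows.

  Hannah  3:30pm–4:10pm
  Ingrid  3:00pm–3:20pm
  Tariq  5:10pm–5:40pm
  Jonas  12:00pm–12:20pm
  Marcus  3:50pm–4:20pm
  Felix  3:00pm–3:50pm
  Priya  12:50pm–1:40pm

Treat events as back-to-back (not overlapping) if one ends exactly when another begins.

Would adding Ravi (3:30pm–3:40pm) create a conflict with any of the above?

Yes — it overlaps Felix, Hannah

Jonas: ends 12:20pm at or before Ravi starts 3:30pm → clear.
Priya: ends 1:40pm at or before Ravi starts 3:30pm → clear.
Ingrid: ends 3:20pm at or before Ravi starts 3:30pm → clear.
Felix: starts 3:00pm before Ravi ends 3:40pm, and ends 3:50pm after Ravi starts 3:30pm → overlap.
Hannah: starts 3:30pm before Ravi ends 3:40pm, and ends 4:10pm after Ravi starts 3:30pm → overlap.
Marcus: starts 3:50pm at or after Ravi ends 3:40pm → clear.
Tariq: starts 5:10pm at or after Ravi ends 3:40pm → clear.
Ravi overlaps Felix, Hannah.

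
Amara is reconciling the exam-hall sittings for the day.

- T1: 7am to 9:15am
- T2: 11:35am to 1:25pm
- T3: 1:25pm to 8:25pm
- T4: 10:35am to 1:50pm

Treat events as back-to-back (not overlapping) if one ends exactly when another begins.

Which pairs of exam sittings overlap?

Sorted by start: T1, T4, T2, T3.
T4 starts after T1 ends, so nothing later overlaps T1 either.
T2 starts before T4 ends → T4 and T2 overlap.
T3 starts before T4 ends → T4 and T3 overlap.
T3 starts exactly when T2 ends (back-to-back, no overlap).

T2 & T4, T3 & T4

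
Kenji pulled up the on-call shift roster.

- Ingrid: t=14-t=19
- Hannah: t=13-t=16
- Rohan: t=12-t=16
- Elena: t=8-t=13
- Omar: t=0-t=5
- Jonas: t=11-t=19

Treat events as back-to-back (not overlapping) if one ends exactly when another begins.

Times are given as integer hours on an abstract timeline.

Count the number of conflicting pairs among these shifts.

Sorted by start: Omar, Elena, Jonas, Rohan, Hannah, Ingrid.
Elena starts after Omar ends, so Omar has no further overlaps.
Jonas starts before Elena ends → Elena and Jonas overlap.
Rohan starts before Elena ends → Elena and Rohan overlap.
Hannah starts exactly when Elena ends (back-to-back, no overlap), so Elena has no further overlaps.
Rohan starts before Jonas ends → Jonas and Rohan overlap.
Hannah starts before Jonas ends → Jonas and Hannah overlap.
Ingrid starts before Jonas ends → Jonas and Ingrid overlap.
Hannah starts before Rohan ends → Rohan and Hannah overlap.
Ingrid starts before Rohan ends → Rohan and Ingrid overlap.
Ingrid starts before Hannah ends → Hannah and Ingrid overlap.
Overlapping pairs: Elena & Jonas, Elena & Rohan, Hannah & Ingrid, Hannah & Jonas, Hannah & Rohan, Ingrid & Jonas, Ingrid & Rohan, Jonas & Rohan — 8 in total.

8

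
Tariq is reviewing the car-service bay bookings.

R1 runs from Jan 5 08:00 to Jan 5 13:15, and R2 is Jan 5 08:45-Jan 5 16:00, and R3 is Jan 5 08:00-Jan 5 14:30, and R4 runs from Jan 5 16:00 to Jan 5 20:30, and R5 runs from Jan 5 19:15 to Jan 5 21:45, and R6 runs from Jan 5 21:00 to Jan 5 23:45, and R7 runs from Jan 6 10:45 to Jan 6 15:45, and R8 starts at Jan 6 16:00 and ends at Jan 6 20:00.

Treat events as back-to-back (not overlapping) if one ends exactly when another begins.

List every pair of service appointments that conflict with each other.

Sorted by start: R1, R3, R2, R4, R5, R6, R7, R8.
R3 starts before R1 ends → R1 and R3 overlap.
R2 starts before R1 ends → R1 and R2 overlap.
R4 starts after R1 ends — done with R1.
R2 starts before R3 ends → R3 and R2 overlap.
R4 starts after R3 ends — done with R3.
R4 starts exactly when R2 ends (back-to-back, no overlap) — done with R2.
R5 starts before R4 ends → R4 and R5 overlap.
R6 starts after R4 ends — done with R4.
R6 starts before R5 ends → R5 and R6 overlap.
R7 starts after R5 ends — done with R5.
R7 starts after R6 ends — done with R6.
R8 starts after R7 ends.

R1 & R2, R1 & R3, R2 & R3, R4 & R5, R5 & R6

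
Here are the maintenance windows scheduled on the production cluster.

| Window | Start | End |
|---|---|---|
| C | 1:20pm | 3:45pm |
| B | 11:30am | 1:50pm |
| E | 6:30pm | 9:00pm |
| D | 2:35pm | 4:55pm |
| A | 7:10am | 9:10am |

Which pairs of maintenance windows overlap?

Sorted by start: A, B, C, D, E.
B starts after A ends; A is clear from here.
C starts before B ends → B and C overlap.
D starts after B ends; B is clear from here.
D starts before C ends → C and D overlap.
E starts after C ends.
E starts after D ends.

B & C, C & D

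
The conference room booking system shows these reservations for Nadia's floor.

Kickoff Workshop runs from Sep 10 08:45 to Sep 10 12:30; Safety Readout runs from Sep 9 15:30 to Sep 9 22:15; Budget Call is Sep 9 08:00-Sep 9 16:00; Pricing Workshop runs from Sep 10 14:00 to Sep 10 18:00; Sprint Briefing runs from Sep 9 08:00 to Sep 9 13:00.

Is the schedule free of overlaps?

Sorted by start: Sprint Briefing, Budget Call, Safety Readout, Kickoff Workshop, Pricing Workshop.
Budget Call starts before Sprint Briefing ends → Sprint Briefing and Budget Call overlap.
That's a conflict, so the schedule is not conflict-free.

No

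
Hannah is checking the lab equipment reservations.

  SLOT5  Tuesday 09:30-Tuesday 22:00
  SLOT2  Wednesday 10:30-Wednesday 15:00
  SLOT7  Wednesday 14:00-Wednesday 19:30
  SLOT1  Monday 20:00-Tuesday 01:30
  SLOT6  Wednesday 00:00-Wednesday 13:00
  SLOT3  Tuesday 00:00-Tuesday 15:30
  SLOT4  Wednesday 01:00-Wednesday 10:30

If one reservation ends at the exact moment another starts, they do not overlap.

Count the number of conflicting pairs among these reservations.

Sorted by start: SLOT1, SLOT3, SLOT5, SLOT6, SLOT4, SLOT2, SLOT7.
SLOT3 starts before SLOT1 ends → SLOT1 and SLOT3 overlap.
SLOT5 starts after SLOT1 ends, so SLOT1 has no further overlaps.
SLOT5 starts before SLOT3 ends → SLOT3 and SLOT5 overlap.
SLOT6 starts after SLOT3 ends, so SLOT3 has no further overlaps.
SLOT6 starts after SLOT5 ends, so SLOT5 has no further overlaps.
SLOT4 starts before SLOT6 ends → SLOT6 and SLOT4 overlap.
SLOT2 starts before SLOT6 ends → SLOT6 and SLOT2 overlap.
SLOT7 starts after SLOT6 ends.
SLOT2 starts exactly when SLOT4 ends (back-to-back, no overlap), so SLOT4 has no further overlaps.
SLOT7 starts before SLOT2 ends → SLOT2 and SLOT7 overlap.
Overlapping pairs: SLOT1 & SLOT3, SLOT2 & SLOT6, SLOT2 & SLOT7, SLOT3 & SLOT5, SLOT4 & SLOT6 — 5 in total.

5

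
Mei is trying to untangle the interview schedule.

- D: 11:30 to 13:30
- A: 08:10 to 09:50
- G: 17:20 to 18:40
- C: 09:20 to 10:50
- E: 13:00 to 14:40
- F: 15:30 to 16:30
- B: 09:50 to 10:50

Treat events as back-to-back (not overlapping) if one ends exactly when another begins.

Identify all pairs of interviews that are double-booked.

A & C, B & C, D & E

Sorted by start: A, C, B, D, E, F, G.
C starts before A ends → A and C overlap.
B starts exactly when A ends (back-to-back, no overlap), so nothing later overlaps A either.
B starts before C ends → C and B overlap.
D starts after C ends, so nothing later overlaps C either.
D starts after B ends, so nothing later overlaps B either.
E starts before D ends → D and E overlap.
F starts after D ends, so nothing later overlaps D either.
F starts after E ends, so nothing later overlaps E either.
G starts after F ends.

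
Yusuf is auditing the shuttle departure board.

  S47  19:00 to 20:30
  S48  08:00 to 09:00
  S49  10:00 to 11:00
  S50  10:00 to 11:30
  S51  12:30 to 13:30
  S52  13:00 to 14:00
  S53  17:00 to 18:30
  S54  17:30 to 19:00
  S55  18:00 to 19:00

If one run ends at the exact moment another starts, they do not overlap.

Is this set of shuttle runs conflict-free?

No

Sorted by start: S48, S49, S50, S51, S52, S53, S54, S55, S47.
S49 starts after S48 ends; S48 is clear from here.
S50 starts before S49 ends → S49 and S50 overlap.
That's a conflict, so the schedule is not conflict-free.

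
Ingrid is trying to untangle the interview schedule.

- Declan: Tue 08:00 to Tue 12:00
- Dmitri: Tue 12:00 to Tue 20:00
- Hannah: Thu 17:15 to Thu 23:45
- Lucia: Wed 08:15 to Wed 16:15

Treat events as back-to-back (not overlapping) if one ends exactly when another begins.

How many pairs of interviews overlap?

Sorted by start: Declan, Dmitri, Lucia, Hannah.
Dmitri starts exactly when Declan ends (back-to-back, no overlap) — done with Declan.
Lucia starts after Dmitri ends — done with Dmitri.
Hannah starts after Lucia ends.
No pair overlaps.

0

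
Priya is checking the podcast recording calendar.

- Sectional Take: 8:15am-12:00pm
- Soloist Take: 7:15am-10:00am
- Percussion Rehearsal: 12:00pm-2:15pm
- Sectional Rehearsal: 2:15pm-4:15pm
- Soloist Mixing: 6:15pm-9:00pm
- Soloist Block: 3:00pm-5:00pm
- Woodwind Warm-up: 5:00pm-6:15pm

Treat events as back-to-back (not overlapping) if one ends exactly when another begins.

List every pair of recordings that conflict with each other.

Sorted by start: Soloist Take, Sectional Take, Percussion Rehearsal, Sectional Rehearsal, Soloist Block, Woodwind Warm-up, Soloist Mixing.
Sectional Take starts before Soloist Take ends → Soloist Take and Sectional Take overlap.
Percussion Rehearsal starts after Soloist Take ends; Soloist Take is clear from here.
Percussion Rehearsal starts exactly when Sectional Take ends (back-to-back, no overlap); Sectional Take is clear from here.
Sectional Rehearsal starts exactly when Percussion Rehearsal ends (back-to-back, no overlap); Percussion Rehearsal is clear from here.
Soloist Block starts before Sectional Rehearsal ends → Sectional Rehearsal and Soloist Block overlap.
Woodwind Warm-up starts after Sectional Rehearsal ends; Sectional Rehearsal is clear from here.
Woodwind Warm-up starts exactly when Soloist Block ends (back-to-back, no overlap); Soloist Block is clear from here.
Soloist Mixing starts exactly when Woodwind Warm-up ends (back-to-back, no overlap).

Sectional Rehearsal & Soloist Block, Sectional Take & Soloist Take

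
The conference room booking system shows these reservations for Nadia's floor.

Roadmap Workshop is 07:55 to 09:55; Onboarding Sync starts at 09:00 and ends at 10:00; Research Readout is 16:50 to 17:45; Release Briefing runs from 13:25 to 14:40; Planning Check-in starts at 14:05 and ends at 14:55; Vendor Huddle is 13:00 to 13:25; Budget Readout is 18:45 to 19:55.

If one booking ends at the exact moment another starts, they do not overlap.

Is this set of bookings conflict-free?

Two intervals overlap when each starts before the other ends.
Sorted by start: Roadmap Workshop, Onboarding Sync, Vendor Huddle, Release Briefing, Planning Check-in, Research Readout, Budget Readout.
Onboarding Sync starts before Roadmap Workshop ends → Roadmap Workshop and Onboarding Sync overlap.
That's a conflict, so the schedule is not conflict-free.

No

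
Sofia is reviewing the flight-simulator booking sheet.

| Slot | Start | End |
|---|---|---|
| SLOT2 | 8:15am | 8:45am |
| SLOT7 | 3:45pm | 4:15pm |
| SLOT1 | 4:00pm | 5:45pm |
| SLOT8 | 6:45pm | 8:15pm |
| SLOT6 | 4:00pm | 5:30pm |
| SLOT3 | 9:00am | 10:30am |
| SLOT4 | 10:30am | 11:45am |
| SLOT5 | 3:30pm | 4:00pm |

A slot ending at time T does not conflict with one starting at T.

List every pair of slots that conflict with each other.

Sorted by start: SLOT2, SLOT3, SLOT4, SLOT5, SLOT7, SLOT1, SLOT6, SLOT8.
SLOT3 starts after SLOT2 ends — done with SLOT2.
SLOT4 starts exactly when SLOT3 ends (back-to-back, no overlap) — done with SLOT3.
SLOT5 starts after SLOT4 ends — done with SLOT4.
SLOT7 starts before SLOT5 ends → SLOT5 and SLOT7 overlap.
SLOT1 starts exactly when SLOT5 ends (back-to-back, no overlap) — done with SLOT5.
SLOT1 starts before SLOT7 ends → SLOT7 and SLOT1 overlap.
SLOT6 starts before SLOT7 ends → SLOT7 and SLOT6 overlap.
SLOT8 starts after SLOT7 ends.
SLOT6 starts before SLOT1 ends → SLOT1 and SLOT6 overlap.
SLOT8 starts after SLOT1 ends.
SLOT8 starts after SLOT6 ends.

SLOT1 & SLOT6, SLOT1 & SLOT7, SLOT5 & SLOT7, SLOT6 & SLOT7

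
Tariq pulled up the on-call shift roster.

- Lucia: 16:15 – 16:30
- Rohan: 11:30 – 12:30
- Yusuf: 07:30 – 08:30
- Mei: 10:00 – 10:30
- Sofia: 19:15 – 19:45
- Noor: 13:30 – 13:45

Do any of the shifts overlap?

Sorted by start: Yusuf, Mei, Rohan, Noor, Lucia, Sofia.
Mei starts after Yusuf ends, so Yusuf has no further overlaps.
Rohan starts after Mei ends, so Mei has no further overlaps.
Noor starts after Rohan ends, so Rohan has no further overlaps.
Lucia starts after Noor ends, so Noor has no further overlaps.
Sofia starts after Lucia ends.
Every pair is clear; the schedule has no overlaps.

No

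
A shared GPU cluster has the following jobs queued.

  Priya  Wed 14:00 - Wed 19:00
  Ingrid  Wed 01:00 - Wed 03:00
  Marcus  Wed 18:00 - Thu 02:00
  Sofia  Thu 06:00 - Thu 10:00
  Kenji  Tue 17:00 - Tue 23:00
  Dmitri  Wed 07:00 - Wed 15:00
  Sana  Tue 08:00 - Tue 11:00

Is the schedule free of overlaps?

Sorted by start: Sana, Kenji, Ingrid, Dmitri, Priya, Marcus, Sofia.
Kenji starts after Sana ends, so Sana has no further overlaps.
Ingrid starts after Kenji ends, so Kenji has no further overlaps.
Dmitri starts after Ingrid ends, so Ingrid has no further overlaps.
Priya starts before Dmitri ends → Dmitri and Priya overlap.
That's a conflict, so the schedule is not conflict-free.

No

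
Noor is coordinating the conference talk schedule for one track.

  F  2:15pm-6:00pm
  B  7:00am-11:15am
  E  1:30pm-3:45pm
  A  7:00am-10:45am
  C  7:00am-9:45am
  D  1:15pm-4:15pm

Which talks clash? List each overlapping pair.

Sorted by start: A, B, C, D, E, F.
B starts before A ends → A and B overlap.
C starts before A ends → A and C overlap.
D starts after A ends — done with A.
C starts before B ends → B and C overlap.
D starts after B ends — done with B.
D starts after C ends — done with C.
E starts before D ends → D and E overlap.
F starts before D ends → D and F overlap.
F starts before E ends → E and F overlap.

A & B, A & C, B & C, D & E, D & F, E & F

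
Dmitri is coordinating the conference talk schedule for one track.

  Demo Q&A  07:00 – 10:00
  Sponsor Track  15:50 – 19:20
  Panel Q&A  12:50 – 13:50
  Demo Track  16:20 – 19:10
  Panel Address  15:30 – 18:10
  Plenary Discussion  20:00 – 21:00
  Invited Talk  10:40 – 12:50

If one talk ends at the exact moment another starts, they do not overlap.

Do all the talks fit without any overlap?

Sorted by start: Demo Q&A, Invited Talk, Panel Q&A, Panel Address, Sponsor Track, Demo Track, Plenary Discussion.
Invited Talk starts after Demo Q&A ends, so Demo Q&A has no further overlaps.
Panel Q&A starts exactly when Invited Talk ends (back-to-back, no overlap), so Invited Talk has no further overlaps.
Panel Address starts after Panel Q&A ends, so Panel Q&A has no further overlaps.
Sponsor Track starts before Panel Address ends → Panel Address and Sponsor Track overlap.
That's a conflict, so the schedule is not conflict-free.

No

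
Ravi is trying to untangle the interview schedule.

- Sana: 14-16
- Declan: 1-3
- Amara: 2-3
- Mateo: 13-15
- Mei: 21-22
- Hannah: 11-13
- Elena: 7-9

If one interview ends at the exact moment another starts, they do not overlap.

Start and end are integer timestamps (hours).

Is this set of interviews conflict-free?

Check each pair: they overlap iff neither finishes before the other starts.
Sorted by start: Declan, Amara, Elena, Hannah, Mateo, Sana, Mei.
Amara starts before Declan ends → Declan and Amara overlap.
That's a conflict, so the schedule is not conflict-free.

No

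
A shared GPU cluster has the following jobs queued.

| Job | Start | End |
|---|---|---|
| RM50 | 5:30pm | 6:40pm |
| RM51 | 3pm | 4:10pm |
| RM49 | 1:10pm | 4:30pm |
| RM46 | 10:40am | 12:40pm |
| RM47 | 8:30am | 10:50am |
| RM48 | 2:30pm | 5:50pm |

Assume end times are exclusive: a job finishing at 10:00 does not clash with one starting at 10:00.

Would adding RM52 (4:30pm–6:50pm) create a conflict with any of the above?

RM47: ends 10:50am at or before RM52 starts 4:30pm → clear.
RM46: ends 12:40pm at or before RM52 starts 4:30pm → clear.
RM49: ends 4:30pm at or before RM52 starts 4:30pm → clear.
RM48: starts 2:30pm before RM52 ends 6:50pm, and ends 5:50pm after RM52 starts 4:30pm → overlap.
RM51: ends 4:10pm at or before RM52 starts 4:30pm → clear.
RM50: starts 5:30pm before RM52 ends 6:50pm, and ends 6:40pm after RM52 starts 4:30pm → overlap.
RM52 overlaps RM48, RM50.

Yes — it overlaps RM48, RM50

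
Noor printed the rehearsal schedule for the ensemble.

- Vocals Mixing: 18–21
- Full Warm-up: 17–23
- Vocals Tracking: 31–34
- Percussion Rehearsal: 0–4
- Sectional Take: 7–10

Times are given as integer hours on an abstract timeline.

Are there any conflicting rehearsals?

Yes

Sorted by start: Percussion Rehearsal, Sectional Take, Full Warm-up, Vocals Mixing, Vocals Tracking.
Sectional Take starts after Percussion Rehearsal ends; Percussion Rehearsal is clear from here.
Full Warm-up starts after Sectional Take ends; Sectional Take is clear from here.
Vocals Mixing starts before Full Warm-up ends → Full Warm-up and Vocals Mixing overlap.
That's a conflict, so the schedule is not conflict-free.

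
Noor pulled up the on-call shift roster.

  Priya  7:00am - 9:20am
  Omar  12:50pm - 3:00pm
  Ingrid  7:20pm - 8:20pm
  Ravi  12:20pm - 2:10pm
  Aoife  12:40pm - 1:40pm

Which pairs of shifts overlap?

Aoife & Omar, Aoife & Ravi, Omar & Ravi

Sorted by start: Priya, Ravi, Aoife, Omar, Ingrid.
Ravi starts after Priya ends, so Priya has no further overlaps.
Aoife starts before Ravi ends → Ravi and Aoife overlap.
Omar starts before Ravi ends → Ravi and Omar overlap.
Ingrid starts after Ravi ends.
Omar starts before Aoife ends → Aoife and Omar overlap.
Ingrid starts after Aoife ends.
Ingrid starts after Omar ends.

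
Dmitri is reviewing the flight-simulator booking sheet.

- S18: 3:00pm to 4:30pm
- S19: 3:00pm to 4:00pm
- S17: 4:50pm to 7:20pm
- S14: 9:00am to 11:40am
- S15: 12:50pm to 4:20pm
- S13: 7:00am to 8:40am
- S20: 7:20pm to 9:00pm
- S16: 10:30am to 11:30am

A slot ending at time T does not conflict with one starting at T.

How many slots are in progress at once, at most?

Walk through starts and ends in time order (an end at T is processed before a start at T):
7:00am start S13 → 1
8:40am end S13 → 0
9:00am start S14 → 1
10:30am start S16 → 2
11:30am end S16 → 1
11:40am end S14 → 0
12:50pm start S15 → 1
3:00pm start S18 → 2
3:00pm start S19 → 3
4:00pm end S19 → 2
4:20pm end S15 → 1
4:30pm end S18 → 0
4:50pm start S17 → 1
7:20pm end S17 → 0
7:20pm start S20 → 1
9:00pm end S20 → 0
Peak is 3, at 3:00pm (S15, S18, S19).

3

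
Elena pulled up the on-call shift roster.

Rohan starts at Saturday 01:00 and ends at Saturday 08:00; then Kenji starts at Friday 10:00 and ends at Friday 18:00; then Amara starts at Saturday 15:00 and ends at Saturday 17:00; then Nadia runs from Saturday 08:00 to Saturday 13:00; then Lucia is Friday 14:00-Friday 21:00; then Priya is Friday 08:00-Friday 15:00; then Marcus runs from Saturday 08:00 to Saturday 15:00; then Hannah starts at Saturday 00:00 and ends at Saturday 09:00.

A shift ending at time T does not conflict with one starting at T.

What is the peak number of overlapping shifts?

3

Sort all start/end points and keep a running count:
Friday 08:00 start Priya → 1
Friday 10:00 start Kenji → 2
Friday 14:00 start Lucia → 3
Friday 15:00 end Priya → 2
Friday 18:00 end Kenji → 1
Friday 21:00 end Lucia → 0
Saturday 00:00 start Hannah → 1
Saturday 01:00 start Rohan → 2
Saturday 08:00 end Rohan → 1
Saturday 08:00 start Marcus → 2
Saturday 08:00 start Nadia → 3
Saturday 09:00 end Hannah → 2
Saturday 13:00 end Nadia → 1
Saturday 15:00 end Marcus → 0
Saturday 15:00 start Amara → 1
Saturday 17:00 end Amara → 0
Peak is 3, at Friday 14:00 (Kenji, Lucia, Priya).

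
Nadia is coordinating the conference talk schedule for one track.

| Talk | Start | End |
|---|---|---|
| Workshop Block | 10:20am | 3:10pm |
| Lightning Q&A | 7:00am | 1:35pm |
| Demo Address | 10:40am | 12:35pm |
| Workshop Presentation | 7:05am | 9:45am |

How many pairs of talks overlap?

Check each pair: they overlap iff neither finishes before the other starts.
Sorted by start: Lightning Q&A, Workshop Presentation, Workshop Block, Demo Address.
Workshop Presentation starts before Lightning Q&A ends → Lightning Q&A and Workshop Presentation overlap.
Workshop Block starts before Lightning Q&A ends → Lightning Q&A and Workshop Block overlap.
Demo Address starts before Lightning Q&A ends → Lightning Q&A and Demo Address overlap.
Workshop Block starts after Workshop Presentation ends, so nothing later overlaps Workshop Presentation either.
Demo Address starts before Workshop Block ends → Workshop Block and Demo Address overlap.
Overlapping pairs: Demo Address & Lightning Q&A, Demo Address & Workshop Block, Lightning Q&A & Workshop Block, Lightning Q&A & Workshop Presentation — 4 in total.

4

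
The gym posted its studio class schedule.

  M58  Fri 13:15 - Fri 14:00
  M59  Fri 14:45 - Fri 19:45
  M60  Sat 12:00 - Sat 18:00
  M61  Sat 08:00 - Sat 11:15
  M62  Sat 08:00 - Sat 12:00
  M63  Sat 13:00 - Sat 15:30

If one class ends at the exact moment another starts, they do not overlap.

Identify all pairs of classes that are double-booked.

M60 & M63, M61 & M62

Sorted by start: M58, M59, M61, M62, M60, M63.
M59 starts after M58 ends — done with M58.
M61 starts after M59 ends — done with M59.
M62 starts before M61 ends → M61 and M62 overlap.
M60 starts after M61 ends — done with M61.
M60 starts exactly when M62 ends (back-to-back, no overlap) — done with M62.
M63 starts before M60 ends → M60 and M63 overlap.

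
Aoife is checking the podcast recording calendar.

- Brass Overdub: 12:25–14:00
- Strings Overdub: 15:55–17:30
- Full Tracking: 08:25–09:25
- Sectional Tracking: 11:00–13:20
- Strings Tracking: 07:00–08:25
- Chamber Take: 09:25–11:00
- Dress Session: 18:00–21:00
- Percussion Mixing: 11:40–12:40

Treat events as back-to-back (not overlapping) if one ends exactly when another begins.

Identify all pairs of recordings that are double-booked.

Sorted by start: Strings Tracking, Full Tracking, Chamber Take, Sectional Tracking, Percussion Mixing, Brass Overdub, Strings Overdub, Dress Session.
Full Tracking starts exactly when Strings Tracking ends (back-to-back, no overlap), so nothing later overlaps Strings Tracking either.
Chamber Take starts exactly when Full Tracking ends (back-to-back, no overlap), so nothing later overlaps Full Tracking either.
Sectional Tracking starts exactly when Chamber Take ends (back-to-back, no overlap), so nothing later overlaps Chamber Take either.
Percussion Mixing starts before Sectional Tracking ends → Sectional Tracking and Percussion Mixing overlap.
Brass Overdub starts before Sectional Tracking ends → Sectional Tracking and Brass Overdub overlap.
Strings Overdub starts after Sectional Tracking ends, so nothing later overlaps Sectional Tracking either.
Brass Overdub starts before Percussion Mixing ends → Percussion Mixing and Brass Overdub overlap.
Strings Overdub starts after Percussion Mixing ends, so nothing later overlaps Percussion Mixing either.
Strings Overdub starts after Brass Overdub ends, so nothing later overlaps Brass Overdub either.
Dress Session starts after Strings Overdub ends.

Brass Overdub & Percussion Mixing, Brass Overdub & Sectional Tracking, Percussion Mixing & Sectional Tracking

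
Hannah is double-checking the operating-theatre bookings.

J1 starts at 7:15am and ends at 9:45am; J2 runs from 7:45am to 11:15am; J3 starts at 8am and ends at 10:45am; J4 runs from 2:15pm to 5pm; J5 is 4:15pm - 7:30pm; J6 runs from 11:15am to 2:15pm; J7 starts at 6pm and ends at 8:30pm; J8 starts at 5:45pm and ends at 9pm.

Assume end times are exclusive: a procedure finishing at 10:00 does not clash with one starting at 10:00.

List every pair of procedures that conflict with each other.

Sorted by start: J1, J2, J3, J6, J4, J5, J8, J7.
J2 starts before J1 ends → J1 and J2 overlap.
J3 starts before J1 ends → J1 and J3 overlap.
J6 starts after J1 ends; J1 is clear from here.
J3 starts before J2 ends → J2 and J3 overlap.
J6 starts exactly when J2 ends (back-to-back, no overlap); J2 is clear from here.
J6 starts after J3 ends; J3 is clear from here.
J4 starts exactly when J6 ends (back-to-back, no overlap); J6 is clear from here.
J5 starts before J4 ends → J4 and J5 overlap.
J8 starts after J4 ends; J4 is clear from here.
J8 starts before J5 ends → J5 and J8 overlap.
J7 starts before J5 ends → J5 and J7 overlap.
J7 starts before J8 ends → J8 and J7 overlap.

J1 & J2, J1 & J3, J2 & J3, J4 & J5, J5 & J7, J5 & J8, J7 & J8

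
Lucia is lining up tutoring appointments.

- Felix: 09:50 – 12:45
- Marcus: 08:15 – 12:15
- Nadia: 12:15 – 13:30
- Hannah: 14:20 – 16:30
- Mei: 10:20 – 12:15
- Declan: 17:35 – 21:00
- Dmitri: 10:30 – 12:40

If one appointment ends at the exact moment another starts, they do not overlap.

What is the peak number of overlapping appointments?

Sort all start/end points and keep a running count:
08:15 start Marcus → 1
09:50 start Felix → 2
10:20 start Mei → 3
10:30 start Dmitri → 4
12:15 end Marcus → 3
12:15 end Mei → 2
12:15 start Nadia → 3
12:40 end Dmitri → 2
12:45 end Felix → 1
13:30 end Nadia → 0
14:20 start Hannah → 1
16:30 end Hannah → 0
17:35 start Declan → 1
21:00 end Declan → 0
Peak is 4, at 10:30 (Dmitri, Felix, Marcus, Mei).

4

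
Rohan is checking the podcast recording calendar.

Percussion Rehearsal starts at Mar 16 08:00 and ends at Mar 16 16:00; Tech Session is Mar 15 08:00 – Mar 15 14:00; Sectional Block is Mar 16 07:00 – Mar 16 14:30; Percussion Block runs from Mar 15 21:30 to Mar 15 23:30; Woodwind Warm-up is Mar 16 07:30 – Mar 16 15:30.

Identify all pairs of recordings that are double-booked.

Sorted by start: Tech Session, Percussion Block, Sectional Block, Woodwind Warm-up, Percussion Rehearsal.
Percussion Block starts after Tech Session ends — done with Tech Session.
Sectional Block starts after Percussion Block ends — done with Percussion Block.
Woodwind Warm-up starts before Sectional Block ends → Sectional Block and Woodwind Warm-up overlap.
Percussion Rehearsal starts before Sectional Block ends → Sectional Block and Percussion Rehearsal overlap.
Percussion Rehearsal starts before Woodwind Warm-up ends → Woodwind Warm-up and Percussion Rehearsal overlap.

Percussion Rehearsal & Sectional Block, Percussion Rehearsal & Woodwind Warm-up, Sectional Block & Woodwind Warm-up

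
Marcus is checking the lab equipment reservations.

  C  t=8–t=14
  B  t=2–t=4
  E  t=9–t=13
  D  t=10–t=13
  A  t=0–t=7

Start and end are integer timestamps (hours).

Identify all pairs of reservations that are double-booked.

A & B, C & D, C & E, D & E

Check each pair: they overlap iff neither finishes before the other starts.
Sorted by start: A, B, C, E, D.
B starts before A ends → A and B overlap.
C starts after A ends; A is clear from here.
C starts after B ends; B is clear from here.
E starts before C ends → C and E overlap.
D starts before C ends → C and D overlap.
D starts before E ends → E and D overlap.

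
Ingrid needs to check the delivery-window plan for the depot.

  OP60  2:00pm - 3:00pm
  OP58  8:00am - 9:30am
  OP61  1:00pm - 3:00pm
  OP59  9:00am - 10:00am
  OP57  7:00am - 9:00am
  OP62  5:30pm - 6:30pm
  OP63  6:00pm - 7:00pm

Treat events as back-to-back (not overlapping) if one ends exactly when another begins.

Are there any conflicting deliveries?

Sorted by start: OP57, OP58, OP59, OP61, OP60, OP62, OP63.
OP58 starts before OP57 ends → OP57 and OP58 overlap.
That's a conflict, so the schedule is not conflict-free.

Yes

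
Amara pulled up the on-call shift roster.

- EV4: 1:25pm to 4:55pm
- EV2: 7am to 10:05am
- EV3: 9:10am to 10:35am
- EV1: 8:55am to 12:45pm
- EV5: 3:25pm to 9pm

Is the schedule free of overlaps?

Two intervals overlap when each starts before the other ends.
Sorted by start: EV2, EV1, EV3, EV4, EV5.
EV1 starts before EV2 ends → EV2 and EV1 overlap.
That's a conflict, so the schedule is not conflict-free.

No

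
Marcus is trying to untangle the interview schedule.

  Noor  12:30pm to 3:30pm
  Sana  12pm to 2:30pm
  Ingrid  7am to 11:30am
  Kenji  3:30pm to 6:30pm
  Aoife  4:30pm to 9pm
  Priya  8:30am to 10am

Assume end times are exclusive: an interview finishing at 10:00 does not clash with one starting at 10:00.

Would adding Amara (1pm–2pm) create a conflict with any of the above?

Ingrid: ends 11:30am at or before Amara starts 1pm → clear.
Priya: ends 10am at or before Amara starts 1pm → clear.
Sana: starts 12pm before Amara ends 2pm, and ends 2:30pm after Amara starts 1pm → overlap.
Noor: starts 12:30pm before Amara ends 2pm, and ends 3:30pm after Amara starts 1pm → overlap.
Kenji: starts 3:30pm at or after Amara ends 2pm → clear.
Aoife: starts 4:30pm at or after Amara ends 2pm → clear.
Amara overlaps Sana, Noor.

Yes — it overlaps Noor, Sana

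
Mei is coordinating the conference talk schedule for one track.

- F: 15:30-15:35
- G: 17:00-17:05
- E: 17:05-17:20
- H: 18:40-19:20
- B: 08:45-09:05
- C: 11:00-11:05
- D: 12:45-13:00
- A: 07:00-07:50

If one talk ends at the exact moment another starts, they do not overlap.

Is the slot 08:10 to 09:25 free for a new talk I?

A: ends 07:50 at or before I starts 08:10 → clear.
B: starts 08:45 before I ends 09:25, and ends 09:05 after I starts 08:10 → overlap.
C: starts 11:00 at or after I ends 09:25 → clear.
D: starts 12:45 at or after I ends 09:25 → clear.
F: starts 15:30 at or after I ends 09:25 → clear.
G: starts 17:00 at or after I ends 09:25 → clear.
E: starts 17:05 at or after I ends 09:25 → clear.
H: starts 18:40 at or after I ends 09:25 → clear.
I overlaps B.

No — it overlaps B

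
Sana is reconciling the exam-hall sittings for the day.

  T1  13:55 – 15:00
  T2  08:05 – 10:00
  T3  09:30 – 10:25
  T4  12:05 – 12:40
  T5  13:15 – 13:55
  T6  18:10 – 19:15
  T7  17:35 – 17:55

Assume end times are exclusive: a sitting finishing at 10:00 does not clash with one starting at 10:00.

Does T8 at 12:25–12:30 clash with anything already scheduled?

Yes — it overlaps T4

T2: ends 10:00 at or before T8 starts 12:25 → clear.
T3: ends 10:25 at or before T8 starts 12:25 → clear.
T4: starts 12:05 before T8 ends 12:30, and ends 12:40 after T8 starts 12:25 → overlap.
T5: starts 13:15 at or after T8 ends 12:30 → clear.
T1: starts 13:55 at or after T8 ends 12:30 → clear.
T7: starts 17:35 at or after T8 ends 12:30 → clear.
T6: starts 18:10 at or after T8 ends 12:30 → clear.
T8 overlaps T4.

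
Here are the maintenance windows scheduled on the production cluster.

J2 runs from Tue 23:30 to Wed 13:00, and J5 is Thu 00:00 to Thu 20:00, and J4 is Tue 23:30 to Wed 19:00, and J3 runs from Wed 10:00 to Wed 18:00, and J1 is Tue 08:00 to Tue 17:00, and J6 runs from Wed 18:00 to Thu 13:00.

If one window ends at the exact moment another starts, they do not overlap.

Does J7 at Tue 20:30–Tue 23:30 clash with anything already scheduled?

J1: ends Tue 17:00 at or before J7 starts Tue 20:30 → clear.
J2: starts Tue 23:30 at or after J7 ends Tue 23:30 → clear.
J4: starts Tue 23:30 at or after J7 ends Tue 23:30 → clear.
J3: starts Wed 10:00 at or after J7 ends Tue 23:30 → clear.
J6: starts Wed 18:00 at or after J7 ends Tue 23:30 → clear.
J5: starts Thu 00:00 at or after J7 ends Tue 23:30 → clear.

No — it doesn't clash with anything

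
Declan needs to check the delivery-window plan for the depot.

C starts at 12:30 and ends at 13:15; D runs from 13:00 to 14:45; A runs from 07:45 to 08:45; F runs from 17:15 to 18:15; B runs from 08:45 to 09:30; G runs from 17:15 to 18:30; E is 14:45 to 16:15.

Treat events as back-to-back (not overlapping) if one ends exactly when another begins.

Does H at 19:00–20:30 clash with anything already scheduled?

No — it doesn't clash with anything

A: ends 08:45 at or before H starts 19:00 → clear.
B: ends 09:30 at or before H starts 19:00 → clear.
C: ends 13:15 at or before H starts 19:00 → clear.
D: ends 14:45 at or before H starts 19:00 → clear.
E: ends 16:15 at or before H starts 19:00 → clear.
F: ends 18:15 at or before H starts 19:00 → clear.
G: ends 18:30 at or before H starts 19:00 → clear.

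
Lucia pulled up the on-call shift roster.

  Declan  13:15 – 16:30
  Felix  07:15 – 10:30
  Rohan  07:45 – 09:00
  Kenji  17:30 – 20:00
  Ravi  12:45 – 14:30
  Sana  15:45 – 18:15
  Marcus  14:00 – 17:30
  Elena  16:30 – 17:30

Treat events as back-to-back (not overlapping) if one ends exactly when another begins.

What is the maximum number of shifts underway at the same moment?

Walk through starts and ends in time order (an end at T is processed before a start at T):
07:15 start Felix → 1
07:45 start Rohan → 2
09:00 end Rohan → 1
10:30 end Felix → 0
12:45 start Ravi → 1
13:15 start Declan → 2
14:00 start Marcus → 3
14:30 end Ravi → 2
15:45 start Sana → 3
16:30 end Declan → 2
16:30 start Elena → 3
17:30 end Elena → 2
17:30 end Marcus → 1
17:30 start Kenji → 2
18:15 end Sana → 1
20:00 end Kenji → 0
Peak is 3, at 14:00 (Declan, Marcus, Ravi).

3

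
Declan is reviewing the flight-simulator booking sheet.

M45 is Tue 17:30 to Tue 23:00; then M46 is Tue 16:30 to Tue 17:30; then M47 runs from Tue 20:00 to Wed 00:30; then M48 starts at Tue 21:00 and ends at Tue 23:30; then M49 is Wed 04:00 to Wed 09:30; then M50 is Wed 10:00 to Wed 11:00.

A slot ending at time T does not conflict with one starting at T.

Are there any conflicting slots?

Yes

Sorted by start: M46, M45, M47, M48, M49, M50.
M45 starts exactly when M46 ends (back-to-back, no overlap), so nothing later overlaps M46 either.
M47 starts before M45 ends → M45 and M47 overlap.
That's a conflict, so the schedule is not conflict-free.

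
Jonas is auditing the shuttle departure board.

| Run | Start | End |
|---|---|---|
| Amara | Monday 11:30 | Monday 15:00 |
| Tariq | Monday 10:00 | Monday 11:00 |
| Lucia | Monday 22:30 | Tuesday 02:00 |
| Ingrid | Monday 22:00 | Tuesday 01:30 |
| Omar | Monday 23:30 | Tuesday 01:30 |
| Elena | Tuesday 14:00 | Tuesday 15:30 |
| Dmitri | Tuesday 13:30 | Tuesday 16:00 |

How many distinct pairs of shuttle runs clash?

Sorted by start: Tariq, Amara, Ingrid, Lucia, Omar, Dmitri, Elena.
Amara starts after Tariq ends, so nothing later overlaps Tariq either.
Ingrid starts after Amara ends, so nothing later overlaps Amara either.
Lucia starts before Ingrid ends → Ingrid and Lucia overlap.
Omar starts before Ingrid ends → Ingrid and Omar overlap.
Dmitri starts after Ingrid ends, so nothing later overlaps Ingrid either.
Omar starts before Lucia ends → Lucia and Omar overlap.
Dmitri starts after Lucia ends, so nothing later overlaps Lucia either.
Dmitri starts after Omar ends, so nothing later overlaps Omar either.
Elena starts before Dmitri ends → Dmitri and Elena overlap.
Overlapping pairs: Dmitri & Elena, Ingrid & Lucia, Ingrid & Omar, Lucia & Omar — 4 in total.

4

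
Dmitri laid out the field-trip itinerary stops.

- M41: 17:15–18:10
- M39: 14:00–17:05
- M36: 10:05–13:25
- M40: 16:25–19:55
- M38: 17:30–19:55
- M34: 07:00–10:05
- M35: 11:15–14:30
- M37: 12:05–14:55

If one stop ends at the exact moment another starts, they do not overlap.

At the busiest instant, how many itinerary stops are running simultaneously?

Walk through starts and ends in time order (an end at T is processed before a start at T):
07:00 start M34 → 1
10:05 end M34 → 0
10:05 start M36 → 1
11:15 start M35 → 2
12:05 start M37 → 3
13:25 end M36 → 2
14:00 start M39 → 3
14:30 end M35 → 2
14:55 end M37 → 1
16:25 start M40 → 2
17:05 end M39 → 1
17:15 start M41 → 2
17:30 start M38 → 3
18:10 end M41 → 2
19:55 end M38 → 1
19:55 end M40 → 0
Peak is 3, at 12:05 (M35, M36, M37).

3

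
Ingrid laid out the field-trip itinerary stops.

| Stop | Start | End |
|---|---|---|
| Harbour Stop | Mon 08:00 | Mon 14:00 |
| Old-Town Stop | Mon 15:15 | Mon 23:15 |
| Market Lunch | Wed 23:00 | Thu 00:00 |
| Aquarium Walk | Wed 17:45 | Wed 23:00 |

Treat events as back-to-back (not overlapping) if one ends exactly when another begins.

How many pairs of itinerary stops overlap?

Sorted by start: Harbour Stop, Old-Town Stop, Aquarium Walk, Market Lunch.
Old-Town Stop starts after Harbour Stop ends, so Harbour Stop has no further overlaps.
Aquarium Walk starts after Old-Town Stop ends, so Old-Town Stop has no further overlaps.
Market Lunch starts exactly when Aquarium Walk ends (back-to-back, no overlap).
No pair overlaps.

0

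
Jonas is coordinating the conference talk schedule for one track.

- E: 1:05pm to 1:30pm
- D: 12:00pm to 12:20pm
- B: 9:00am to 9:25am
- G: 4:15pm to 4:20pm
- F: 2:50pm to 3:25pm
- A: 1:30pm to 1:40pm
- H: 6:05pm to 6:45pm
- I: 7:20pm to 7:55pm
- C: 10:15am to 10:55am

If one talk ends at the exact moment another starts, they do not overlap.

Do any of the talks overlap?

No

Check each pair: they overlap iff neither finishes before the other starts.
Sorted by start: B, C, D, E, A, F, G, H, I.
C starts after B ends; B is clear from here.
D starts after C ends; C is clear from here.
E starts after D ends; D is clear from here.
A starts exactly when E ends (back-to-back, no overlap); E is clear from here.
F starts after A ends; A is clear from here.
G starts after F ends; F is clear from here.
H starts after G ends; G is clear from here.
I starts after H ends.
Every pair is clear; the schedule has no overlaps.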